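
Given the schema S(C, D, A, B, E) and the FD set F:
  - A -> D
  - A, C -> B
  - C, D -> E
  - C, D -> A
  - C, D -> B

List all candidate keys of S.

No FD produces {C}, so it must be in every candidate key.
{A, C}⁺ = {A, B, C, D, E}, which is every attribute, so {A, C} is a candidate key.
{C, D}⁺ = {A, B, C, D, E}, which is every attribute, so {C, D} is a candidate key.
No proper subset of any of these is a key, and no other minimal superkey exists.

{A, C}, {C, D}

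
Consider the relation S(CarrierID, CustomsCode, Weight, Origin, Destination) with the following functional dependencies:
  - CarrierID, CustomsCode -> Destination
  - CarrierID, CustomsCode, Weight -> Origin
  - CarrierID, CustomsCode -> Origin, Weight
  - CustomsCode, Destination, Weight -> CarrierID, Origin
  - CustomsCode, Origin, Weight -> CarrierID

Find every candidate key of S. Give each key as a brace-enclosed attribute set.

{CustomsCode} never appears on the right of any FD, so every key must include it.
Closure of {CarrierID, CustomsCode} is {CarrierID, CustomsCode, Destination, Origin, Weight}, the whole schema; {CarrierID, CustomsCode} is a candidate key.
Closure of {CustomsCode, Destination, Weight} is {CarrierID, CustomsCode, Destination, Origin, Weight}, the whole schema; {CustomsCode, Destination, Weight} is a candidate key.
Closure of {CustomsCode, Origin, Weight} is {CarrierID, CustomsCode, Destination, Origin, Weight}, the whole schema; {CustomsCode, Origin, Weight} is a candidate key.
No proper subset of any of these is a key, and no other minimal superkey exists.

{CarrierID, CustomsCode}, {CustomsCode, Destination, Weight}, {CustomsCode, Origin, Weight}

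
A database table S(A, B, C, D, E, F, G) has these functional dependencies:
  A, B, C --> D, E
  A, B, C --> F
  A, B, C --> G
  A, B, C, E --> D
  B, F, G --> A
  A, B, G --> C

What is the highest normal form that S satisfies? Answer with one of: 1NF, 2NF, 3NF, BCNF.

BCNF

Candidate keys: {A, B, C}, {A, B, G}, {B, F, G}. Prime attributes: {A, B, C, F, G}.
The left-hand side of every FD is a superkey, so BCNF is satisfied.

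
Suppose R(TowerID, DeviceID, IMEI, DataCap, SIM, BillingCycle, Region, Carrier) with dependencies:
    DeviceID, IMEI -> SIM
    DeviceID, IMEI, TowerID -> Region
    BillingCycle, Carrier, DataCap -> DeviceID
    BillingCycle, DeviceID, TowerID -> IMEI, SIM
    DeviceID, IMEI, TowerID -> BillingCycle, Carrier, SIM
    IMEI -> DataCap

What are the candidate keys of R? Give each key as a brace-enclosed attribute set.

{BillingCycle, Carrier, DataCap, TowerID}, {BillingCycle, Carrier, IMEI, TowerID}, {BillingCycle, DeviceID, TowerID}, {DeviceID, IMEI, TowerID}

No FD produces {TowerID}, so it must be in every candidate key.
Closure of {BillingCycle, DeviceID, TowerID} is {BillingCycle, Carrier, DataCap, DeviceID, IMEI, Region, SIM, TowerID}, the whole schema; {BillingCycle, DeviceID, TowerID} is a candidate key.
Closure of {DeviceID, IMEI, TowerID} is {BillingCycle, Carrier, DataCap, DeviceID, IMEI, Region, SIM, TowerID}, the whole schema; {DeviceID, IMEI, TowerID} is a candidate key.
Closure of {BillingCycle, Carrier, DataCap, TowerID} is {BillingCycle, Carrier, DataCap, DeviceID, IMEI, Region, SIM, TowerID}, the whole schema; {BillingCycle, Carrier, DataCap, TowerID} is a candidate key.
Closure of {BillingCycle, Carrier, IMEI, TowerID} is {BillingCycle, Carrier, DataCap, DeviceID, IMEI, Region, SIM, TowerID}, the whole schema; {BillingCycle, Carrier, IMEI, TowerID} is a candidate key.
No proper subset of any of these is a key, and no other minimal superkey exists.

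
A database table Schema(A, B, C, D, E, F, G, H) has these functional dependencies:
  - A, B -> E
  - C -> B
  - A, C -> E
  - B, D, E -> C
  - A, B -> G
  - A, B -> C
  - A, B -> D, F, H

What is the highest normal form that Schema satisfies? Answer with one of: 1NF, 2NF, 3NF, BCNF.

3NF

Candidate keys: {A, B}, {A, C}. Prime attributes: {A, B, C}.
C -> B: {C}⁺ = {B, C}, which is not all of the attributes, so the left side is not a superkey — BCNF is violated.
But every attribute on its right side ({B}) is prime, and the same holds for every other non-superkey FD, so 3NF still holds.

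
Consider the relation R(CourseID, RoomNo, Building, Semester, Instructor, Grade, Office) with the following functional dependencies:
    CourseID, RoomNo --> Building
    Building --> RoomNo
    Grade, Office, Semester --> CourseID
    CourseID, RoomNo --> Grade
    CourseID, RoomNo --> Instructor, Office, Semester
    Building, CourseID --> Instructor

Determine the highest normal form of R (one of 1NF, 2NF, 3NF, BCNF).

Candidate keys: {Building, CourseID}, {Building, Grade, Office, Semester}, {CourseID, RoomNo}, {Grade, Office, RoomNo, Semester}. Prime attributes: {Building, CourseID, Grade, Office, RoomNo, Semester}.
Building --> RoomNo: {Building}⁺ = {Building, RoomNo}, which is not all of the attributes, so the left side is not a superkey — BCNF is violated.
Since {RoomNo} ⊆ prime attributes and every other non-superkey FD also has a prime right side, the schema is in 3NF.

3NF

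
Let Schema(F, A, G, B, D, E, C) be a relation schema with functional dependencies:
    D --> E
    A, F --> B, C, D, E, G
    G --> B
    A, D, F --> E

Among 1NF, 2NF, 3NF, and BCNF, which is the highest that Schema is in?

Candidate key: {A, F}. Prime attributes: {A, F}.
For D --> E we have {D}⁺ = {D, E}; {D} is not a superkey, so BCNF fails.
D --> E determines the non-prime attribute {E} from a non-superkey — 3NF is violated.
No non-prime attribute depends on a proper subset of any candidate key, so 2NF holds.

2NF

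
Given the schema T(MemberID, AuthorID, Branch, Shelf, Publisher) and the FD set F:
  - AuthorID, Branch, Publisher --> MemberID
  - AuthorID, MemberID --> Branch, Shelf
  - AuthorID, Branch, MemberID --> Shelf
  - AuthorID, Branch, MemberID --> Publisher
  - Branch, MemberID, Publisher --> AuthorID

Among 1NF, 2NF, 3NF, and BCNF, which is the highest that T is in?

BCNF

Candidate keys: {AuthorID, Branch, Publisher}, {AuthorID, MemberID}, {Branch, MemberID, Publisher}. Prime attributes: {AuthorID, Branch, MemberID, Publisher}.
Each dependency's left side is a superkey — BCNF holds.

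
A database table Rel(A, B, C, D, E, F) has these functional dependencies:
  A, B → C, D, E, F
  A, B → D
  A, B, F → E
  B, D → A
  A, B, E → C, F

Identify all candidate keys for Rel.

{A, B}, {B, D}

Attributes never on any right-hand side: {B} — every candidate key must contain it.
{A, B} is a candidate key since {A, B}⁺ = {A, B, C, D, E, F} covers every attribute.
{B, D} is a candidate key since {B, D}⁺ = {A, B, C, D, E, F} covers every attribute.
These are minimal and exhaustive — every other superkey contains one of them.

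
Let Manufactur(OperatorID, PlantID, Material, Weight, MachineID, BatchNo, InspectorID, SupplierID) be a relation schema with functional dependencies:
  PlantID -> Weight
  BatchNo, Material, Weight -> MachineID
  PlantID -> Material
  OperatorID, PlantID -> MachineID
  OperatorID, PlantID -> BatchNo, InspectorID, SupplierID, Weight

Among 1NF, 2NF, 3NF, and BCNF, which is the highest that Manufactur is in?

Candidate key: {OperatorID, PlantID}. Prime attributes: {OperatorID, PlantID}.
For PlantID -> Weight we have {PlantID}⁺ = {Material, PlantID, Weight}; {PlantID} is not a superkey, so BCNF fails.
PlantID -> Weight determines the non-prime attribute {Weight} from a non-superkey — 3NF is violated.
Since {PlantID} ⊂ {OperatorID, PlantID} and {PlantID}⁺ ⊇ {Material, Weight} with {Material, Weight} non-prime, there is a partial dependency; 2NF fails.

1NF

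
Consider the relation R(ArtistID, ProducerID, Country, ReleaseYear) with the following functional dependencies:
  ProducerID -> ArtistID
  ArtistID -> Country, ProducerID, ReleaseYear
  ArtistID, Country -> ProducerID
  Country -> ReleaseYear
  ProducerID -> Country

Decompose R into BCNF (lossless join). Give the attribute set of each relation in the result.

{ArtistID, Country, ProducerID}; {Country, ReleaseYear}

Candidate keys of the original relation: {ArtistID}, {ProducerID}.
{ArtistID, Country, ProducerID, ReleaseYear}: {Country} determines {Country, ReleaseYear} here but is not a superkey — split on Country -> ReleaseYear, giving {Country, ReleaseYear} and {ArtistID, Country, ProducerID}.
{Country, ReleaseYear}: every determinant is a superkey — BCNF.
{ArtistID, Country, ProducerID}: every determinant is a superkey — BCNF.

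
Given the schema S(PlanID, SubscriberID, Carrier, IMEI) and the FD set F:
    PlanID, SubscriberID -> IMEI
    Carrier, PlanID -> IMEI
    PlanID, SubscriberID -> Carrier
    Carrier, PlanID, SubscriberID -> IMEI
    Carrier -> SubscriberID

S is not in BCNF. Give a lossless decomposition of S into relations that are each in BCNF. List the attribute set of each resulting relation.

{Carrier, IMEI, PlanID}; {Carrier, SubscriberID}

Candidate keys of the original relation: {Carrier, PlanID}, {PlanID, SubscriberID}.
{Carrier, IMEI, PlanID, SubscriberID}: {Carrier} determines {Carrier, SubscriberID} here but is not a superkey — split on Carrier -> SubscriberID, giving {Carrier, SubscriberID} and {Carrier, IMEI, PlanID}.
{Carrier, SubscriberID} has no BCNF violation.
{Carrier, IMEI, PlanID} has no BCNF violation.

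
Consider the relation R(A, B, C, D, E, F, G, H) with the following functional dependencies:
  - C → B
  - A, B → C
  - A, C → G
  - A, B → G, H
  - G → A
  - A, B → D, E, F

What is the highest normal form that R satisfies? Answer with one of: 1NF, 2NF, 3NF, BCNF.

Candidate keys: {A, B}, {A, C}, {B, G}, {C, G}. Prime attributes: {A, B, C, G}.
C → B breaks BCNF: {C}⁺ = {B, C}, so {C} is not a superkey.
Its right-hand attributes {B} are all prime, as are those of every other non-superkey FD — the relation is in 3NF.

3NF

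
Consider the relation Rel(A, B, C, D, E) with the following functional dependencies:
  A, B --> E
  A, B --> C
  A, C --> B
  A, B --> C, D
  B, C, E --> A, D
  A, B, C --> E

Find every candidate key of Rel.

{A, B}, {A, C}, {B, C, E}

{A, B}⁺ = {A, B, C, D, E}, which is every attribute, so {A, B} is a candidate key.
{A, C}⁺ = {A, B, C, D, E}, which is every attribute, so {A, C} is a candidate key.
{B, C, E}⁺ = {A, B, C, D, E}, which is every attribute, so {B, C, E} is a candidate key.
Any other superkey properly contains one of these, so there are no further candidate keys.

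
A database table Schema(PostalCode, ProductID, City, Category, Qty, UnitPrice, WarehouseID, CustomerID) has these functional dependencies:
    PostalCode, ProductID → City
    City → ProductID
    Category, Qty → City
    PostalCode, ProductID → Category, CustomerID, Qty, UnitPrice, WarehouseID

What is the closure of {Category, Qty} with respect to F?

Start with {Category, Qty}.
Category, Qty → City applies; add {City} → now {Category, City, Qty}.
City → ProductID applies; add {ProductID} → now {Category, City, ProductID, Qty}.
No further FD applies.

{Category, City, ProductID, Qty}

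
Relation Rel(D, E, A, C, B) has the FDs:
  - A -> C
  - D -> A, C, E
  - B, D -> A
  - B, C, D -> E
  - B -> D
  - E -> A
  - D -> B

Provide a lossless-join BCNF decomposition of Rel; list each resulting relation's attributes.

Candidate keys of the original relation: {B}, {D}.
Within {A, B, C, D, E}: {A}⁺ ∩ {A, B, C, D, E} = {A, C}, not the whole set, so A -> C violates BCNF; decompose into {A, C} and {A, B, D, E}.
{A, C} is in BCNF.
Within {A, B, D, E}: {E}⁺ ∩ {A, B, D, E} = {A, E}, not the whole set, so E -> A violates BCNF; decompose into {A, E} and {B, D, E}.
{A, E} is in BCNF.
{B, D, E} is in BCNF.

{A, C}; {A, E}; {B, D, E}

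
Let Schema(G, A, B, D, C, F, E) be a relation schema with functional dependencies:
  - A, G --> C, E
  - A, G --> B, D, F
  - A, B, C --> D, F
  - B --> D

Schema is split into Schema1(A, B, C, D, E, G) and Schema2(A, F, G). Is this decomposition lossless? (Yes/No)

Schema1 ∩ Schema2 = {A, G}; its closure under F is {A, B, C, D, E, F, G}.
Schema1 is contained in that closure, so Schema1 ∩ Schema2 --> Schema1 holds and the join is lossless.

Yes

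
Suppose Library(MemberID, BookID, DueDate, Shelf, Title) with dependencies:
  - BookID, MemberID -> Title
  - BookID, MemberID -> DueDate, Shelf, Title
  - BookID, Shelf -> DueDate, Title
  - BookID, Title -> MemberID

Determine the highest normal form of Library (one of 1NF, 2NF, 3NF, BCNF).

BCNF

Candidate keys: {BookID, MemberID}, {BookID, Shelf}, {BookID, Title}. Prime attributes: {BookID, MemberID, Shelf, Title}.
Each dependency's left side is a superkey — BCNF holds.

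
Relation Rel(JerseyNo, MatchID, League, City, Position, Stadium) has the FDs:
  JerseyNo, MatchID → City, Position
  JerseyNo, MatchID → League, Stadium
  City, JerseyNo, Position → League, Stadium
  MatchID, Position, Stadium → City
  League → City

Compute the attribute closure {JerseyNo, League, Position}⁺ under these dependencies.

{City, JerseyNo, League, Position, Stadium}

Start with {JerseyNo, League, Position}.
League → City applies; add {City} → now {City, JerseyNo, League, Position}.
City, JerseyNo, Position → League, Stadium applies; add {Stadium} → now {City, JerseyNo, League, Position, Stadium}.
No further FD applies.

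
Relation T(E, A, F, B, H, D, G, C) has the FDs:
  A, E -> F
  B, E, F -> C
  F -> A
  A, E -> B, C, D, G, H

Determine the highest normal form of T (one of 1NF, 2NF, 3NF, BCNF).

3NF

Candidate keys: {A, E}, {E, F}. Prime attributes: {A, E, F}.
For F -> A we have {F}⁺ = {A, F}; {F} is not a superkey, so BCNF fails.
Since {A} ⊆ prime attributes and every other non-superkey FD also has a prime right side, the schema is in 3NF.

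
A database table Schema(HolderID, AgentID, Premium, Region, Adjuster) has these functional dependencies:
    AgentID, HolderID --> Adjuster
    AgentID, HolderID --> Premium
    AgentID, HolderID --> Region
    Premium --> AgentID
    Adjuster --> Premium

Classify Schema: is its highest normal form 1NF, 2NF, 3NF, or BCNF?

3NF

Candidate keys: {Adjuster, HolderID}, {AgentID, HolderID}, {HolderID, Premium}. Prime attributes: {Adjuster, AgentID, HolderID, Premium}.
Premium --> AgentID breaks BCNF: {Premium}⁺ = {AgentID, Premium}, so {Premium} is not a superkey.
Its right-hand attributes {AgentID} are all prime, as are those of every other non-superkey FD — the relation is in 3NF.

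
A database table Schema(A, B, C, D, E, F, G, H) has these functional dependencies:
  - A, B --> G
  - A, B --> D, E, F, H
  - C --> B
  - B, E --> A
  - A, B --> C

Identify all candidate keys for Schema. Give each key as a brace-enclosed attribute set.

{A, B}, {A, C}, {B, E}, {C, E}

{A, B}⁺ = {A, B, C, D, E, F, G, H}, which is every attribute, so {A, B} is a candidate key.
{A, C}⁺ = {A, B, C, D, E, F, G, H}, which is every attribute, so {A, C} is a candidate key.
{B, E}⁺ = {A, B, C, D, E, F, G, H}, which is every attribute, so {B, E} is a candidate key.
{C, E}⁺ = {A, B, C, D, E, F, G, H}, which is every attribute, so {C, E} is a candidate key.
These are minimal and exhaustive — every other superkey contains one of them.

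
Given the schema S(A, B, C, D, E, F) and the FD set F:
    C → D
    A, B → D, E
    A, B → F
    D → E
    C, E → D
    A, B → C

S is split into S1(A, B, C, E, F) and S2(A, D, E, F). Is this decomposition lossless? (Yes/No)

No

Common attributes: {A, E, F}; their closure is {A, E, F}.
Neither S1 nor S2 is contained in that closure, so the decomposition is lossy.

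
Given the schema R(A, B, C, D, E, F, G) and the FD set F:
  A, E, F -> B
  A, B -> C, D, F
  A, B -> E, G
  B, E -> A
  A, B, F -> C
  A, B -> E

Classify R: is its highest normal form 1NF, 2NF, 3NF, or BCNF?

Candidate keys: {A, B}, {A, E, F}, {B, E}. Prime attributes: {A, B, E, F}.
Each dependency's left side is a superkey — BCNF holds.

BCNF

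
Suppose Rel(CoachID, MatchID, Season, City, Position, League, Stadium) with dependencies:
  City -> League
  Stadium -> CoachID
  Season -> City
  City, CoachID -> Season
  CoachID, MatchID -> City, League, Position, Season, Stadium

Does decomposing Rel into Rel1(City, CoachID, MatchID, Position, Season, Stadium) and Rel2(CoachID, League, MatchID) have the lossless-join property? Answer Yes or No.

Yes

The shared attributes are {CoachID, MatchID} and {CoachID, MatchID}⁺ = {City, CoachID, League, MatchID, Position, Season, Stadium}.
Rel1 is contained in that closure, so Rel1 ∩ Rel2 -> Rel1 holds and the join is lossless.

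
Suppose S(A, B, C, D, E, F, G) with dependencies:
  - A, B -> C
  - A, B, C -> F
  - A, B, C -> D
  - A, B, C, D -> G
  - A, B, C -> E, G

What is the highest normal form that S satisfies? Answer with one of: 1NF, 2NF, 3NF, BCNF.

Candidate key: {A, B}. Prime attributes: {A, B}.
The left-hand side of every FD is a superkey, so BCNF is satisfied.

BCNF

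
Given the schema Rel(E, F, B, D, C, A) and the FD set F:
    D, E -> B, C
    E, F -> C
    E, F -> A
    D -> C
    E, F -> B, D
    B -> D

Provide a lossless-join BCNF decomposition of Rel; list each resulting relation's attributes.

{A, D, E, F}; {B, D}; {B, E}; {C, D}

Candidate key of the original relation: {E, F}.
Within {A, B, C, D, E, F}: {D, E}⁺ ∩ {A, B, C, D, E, F} = {B, C, D, E}, not the whole set, so D, E -> B, C violates BCNF; decompose into {B, C, D, E} and {A, D, E, F}.
Within {B, C, D, E}: {D}⁺ ∩ {B, C, D, E} = {C, D}, not the whole set, so D -> C violates BCNF; decompose into {C, D} and {B, D, E}.
{C, D} has no BCNF violation.
Within {B, D, E}: {B}⁺ ∩ {B, D, E} = {B, D}, not the whole set, so B -> D violates BCNF; decompose into {B, D} and {B, E}.
{B, D} has no BCNF violation.
{B, E} has no BCNF violation.
{A, D, E, F} has no BCNF violation.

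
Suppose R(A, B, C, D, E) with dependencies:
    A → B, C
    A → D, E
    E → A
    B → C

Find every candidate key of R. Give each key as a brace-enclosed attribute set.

{A} is a candidate key since {A}⁺ = {A, B, C, D, E} covers every attribute.
{E} is a candidate key since {E}⁺ = {A, B, C, D, E} covers every attribute.
These are minimal and exhaustive — every other superkey contains one of them.

{A}, {E}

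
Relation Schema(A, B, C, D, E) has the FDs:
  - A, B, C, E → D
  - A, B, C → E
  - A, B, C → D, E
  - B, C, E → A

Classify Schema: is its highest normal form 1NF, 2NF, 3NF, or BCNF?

Candidate keys: {A, B, C}, {B, C, E}. Prime attributes: {A, B, C, E}.
The left-hand side of every FD is a superkey, so BCNF is satisfied.

BCNF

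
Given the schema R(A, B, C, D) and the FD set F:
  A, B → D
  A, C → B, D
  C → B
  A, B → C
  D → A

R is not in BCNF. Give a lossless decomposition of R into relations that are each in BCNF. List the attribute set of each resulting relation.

Candidate keys of the original relation: {A, B}, {A, C}, {B, D}, {C, D}.
Within {A, B, C, D}: {C}⁺ ∩ {A, B, C, D} = {B, C}, not the whole set, so C → B violates BCNF; decompose into {B, C} and {A, C, D}.
{B, C}: every determinant is a superkey — BCNF.
Within {A, C, D}: {D}⁺ ∩ {A, C, D} = {A, D}, not the whole set, so D → A violates BCNF; decompose into {A, D} and {C, D}.
{A, D}: every determinant is a superkey — BCNF.
{C, D}: every determinant is a superkey — BCNF.

{A, D}; {B, C}; {C, D}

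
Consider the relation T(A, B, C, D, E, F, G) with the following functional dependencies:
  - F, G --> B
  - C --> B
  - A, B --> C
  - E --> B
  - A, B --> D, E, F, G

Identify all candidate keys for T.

{A, B}, {A, C}, {A, E}, {A, F, G}

No FD produces {A}, so it must be in every candidate key.
{A, B}⁺ = {A, B, C, D, E, F, G}, which is every attribute, so {A, B} is a candidate key.
{A, C}⁺ = {A, B, C, D, E, F, G}, which is every attribute, so {A, C} is a candidate key.
{A, E}⁺ = {A, B, C, D, E, F, G}, which is every attribute, so {A, E} is a candidate key.
{A, F, G}⁺ = {A, B, C, D, E, F, G}, which is every attribute, so {A, F, G} is a candidate key.
Any other superkey properly contains one of these, so there are no further candidate keys.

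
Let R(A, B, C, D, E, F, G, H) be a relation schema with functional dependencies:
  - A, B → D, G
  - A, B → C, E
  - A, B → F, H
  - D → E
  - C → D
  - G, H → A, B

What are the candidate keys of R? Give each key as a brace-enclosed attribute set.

{A, B}⁺ = {A, B, C, D, E, F, G, H}, which is every attribute, so {A, B} is a candidate key.
{G, H}⁺ = {A, B, C, D, E, F, G, H}, which is every attribute, so {G, H} is a candidate key.
These are minimal and exhaustive — every other superkey contains one of them.

{A, B}, {G, H}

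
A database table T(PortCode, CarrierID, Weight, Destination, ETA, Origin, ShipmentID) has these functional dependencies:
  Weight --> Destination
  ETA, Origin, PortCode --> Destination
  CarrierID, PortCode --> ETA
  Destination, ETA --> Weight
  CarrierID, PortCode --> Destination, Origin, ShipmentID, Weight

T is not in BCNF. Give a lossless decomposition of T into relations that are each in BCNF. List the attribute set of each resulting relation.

{CarrierID, ETA, Origin, PortCode, ShipmentID}; {Destination, Weight}; {ETA, Origin, PortCode, Weight}

Candidate key of the original relation: {CarrierID, PortCode}.
{CarrierID, Destination, ETA, Origin, PortCode, ShipmentID, Weight}: {Weight} determines {Destination, Weight} here but is not a superkey — split on Weight --> Destination, giving {Destination, Weight} and {CarrierID, ETA, Origin, PortCode, ShipmentID, Weight}.
{Destination, Weight} has no BCNF violation.
{CarrierID, ETA, Origin, PortCode, ShipmentID, Weight}: {ETA, Origin, PortCode} determines {ETA, Origin, PortCode, Weight} here but is not a superkey — split on ETA, Origin, PortCode --> Weight, giving {ETA, Origin, PortCode, Weight} and {CarrierID, ETA, Origin, PortCode, ShipmentID}.
{ETA, Origin, PortCode, Weight} has no BCNF violation.
{CarrierID, ETA, Origin, PortCode, ShipmentID} has no BCNF violation.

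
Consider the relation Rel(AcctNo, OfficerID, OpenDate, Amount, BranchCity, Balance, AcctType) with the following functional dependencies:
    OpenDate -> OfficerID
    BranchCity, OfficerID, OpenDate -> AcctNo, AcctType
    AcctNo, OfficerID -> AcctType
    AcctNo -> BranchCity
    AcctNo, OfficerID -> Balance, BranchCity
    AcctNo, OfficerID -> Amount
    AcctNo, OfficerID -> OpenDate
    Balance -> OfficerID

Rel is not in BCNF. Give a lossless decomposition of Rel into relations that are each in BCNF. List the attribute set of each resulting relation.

Candidate keys of the original relation: {AcctNo, Balance}, {AcctNo, OfficerID}, {AcctNo, OpenDate}, {BranchCity, OpenDate}.
{AcctNo, AcctType, Amount, Balance, BranchCity, OfficerID, OpenDate}: {OpenDate} determines {OfficerID, OpenDate} here but is not a superkey — split on OpenDate -> OfficerID, giving {OfficerID, OpenDate} and {AcctNo, AcctType, Amount, Balance, BranchCity, OpenDate}.
{OfficerID, OpenDate}: every determinant is a superkey — BCNF.
{AcctNo, AcctType, Amount, Balance, BranchCity, OpenDate}: {AcctNo} determines {AcctNo, BranchCity} here but is not a superkey — split on AcctNo -> BranchCity, giving {AcctNo, BranchCity} and {AcctNo, AcctType, Amount, Balance, OpenDate}.
{AcctNo, BranchCity}: every determinant is a superkey — BCNF.
{AcctNo, AcctType, Amount, Balance, OpenDate}: every determinant is a superkey — BCNF.

{AcctNo, AcctType, Amount, Balance, OpenDate}; {AcctNo, BranchCity}; {OfficerID, OpenDate}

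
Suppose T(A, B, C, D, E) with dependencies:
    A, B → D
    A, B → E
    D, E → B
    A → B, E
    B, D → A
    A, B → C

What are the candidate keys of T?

{A}, {B, D}, {D, E}

{A}⁺ = {A, B, C, D, E}, which is every attribute, so {A} is a candidate key.
{B, D}⁺ = {A, B, C, D, E}, which is every attribute, so {B, D} is a candidate key.
{D, E}⁺ = {A, B, C, D, E}, which is every attribute, so {D, E} is a candidate key.
These are minimal and exhaustive — every other superkey contains one of them.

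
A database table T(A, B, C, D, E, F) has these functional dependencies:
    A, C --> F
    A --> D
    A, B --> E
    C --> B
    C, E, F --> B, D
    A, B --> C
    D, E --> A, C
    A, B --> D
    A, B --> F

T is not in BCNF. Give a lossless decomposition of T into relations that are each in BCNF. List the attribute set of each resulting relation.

{A, C, E, F}; {A, D}; {B, C}

Candidate keys of the original relation: {A, B}, {A, C}, {A, E}, {C, E, F}, {D, E}.
Within {A, B, C, D, E, F}: {A}⁺ ∩ {A, B, C, D, E, F} = {A, D}, not the whole set, so A --> D violates BCNF; decompose into {A, D} and {A, B, C, E, F}.
{A, D} has no BCNF violation.
Within {A, B, C, E, F}: {C}⁺ ∩ {A, B, C, E, F} = {B, C}, not the whole set, so C --> B violates BCNF; decompose into {B, C} and {A, C, E, F}.
{B, C} has no BCNF violation.
{A, C, E, F} has no BCNF violation.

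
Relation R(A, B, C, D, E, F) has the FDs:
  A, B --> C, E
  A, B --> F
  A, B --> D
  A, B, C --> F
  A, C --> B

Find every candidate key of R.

{A} never appears on the right of any FD, so every key must include it.
Closure of {A, B} is {A, B, C, D, E, F}, the whole schema; {A, B} is a candidate key.
Closure of {A, C} is {A, B, C, D, E, F}, the whole schema; {A, C} is a candidate key.
No proper subset of any of these is a key, and no other minimal superkey exists.

{A, B}, {A, C}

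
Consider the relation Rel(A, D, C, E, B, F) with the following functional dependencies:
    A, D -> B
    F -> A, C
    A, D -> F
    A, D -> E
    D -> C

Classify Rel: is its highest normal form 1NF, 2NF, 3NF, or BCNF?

1NF

Candidate keys: {A, D}, {D, F}. Prime attributes: {A, D, F}.
F -> A, C: {F}⁺ = {A, C, F}, which is not all of the attributes, so the left side is not a superkey — BCNF is violated.
F -> A, C has non-prime {C} on the right and a non-superkey on the left, so 3NF fails.
{D} is a proper subset of the key {A, D}, and {D}⁺ contains the non-prime attribute {C} — a partial dependency, so 2NF is violated.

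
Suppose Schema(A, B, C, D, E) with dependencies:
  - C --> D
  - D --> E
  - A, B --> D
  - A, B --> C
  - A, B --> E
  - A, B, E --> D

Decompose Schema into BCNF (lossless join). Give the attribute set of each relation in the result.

{A, B, C}; {C, D}; {D, E}

Candidate key of the original relation: {A, B}.
{A, B, C, D, E}: {C} determines {C, D, E} here but is not a superkey — split on C --> D, E, giving {C, D, E} and {A, B, C}.
{C, D, E}: {D} determines {D, E} here but is not a superkey — split on D --> E, giving {D, E} and {C, D}.
{D, E} is in BCNF.
{C, D} is in BCNF.
{A, B, C} is in BCNF.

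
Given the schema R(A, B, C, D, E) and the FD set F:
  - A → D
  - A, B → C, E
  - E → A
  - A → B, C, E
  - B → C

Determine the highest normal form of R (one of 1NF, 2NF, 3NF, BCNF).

Candidate keys: {A}, {E}. Prime attributes: {A, E}.
B → C: {B}⁺ = {B, C}, which is not all of the attributes, so the left side is not a superkey — BCNF is violated.
B → C determines the non-prime attribute {C} from a non-superkey — 3NF is violated.
All keys have size 1, which rules out partial dependencies — 2NF is satisfied.

2NF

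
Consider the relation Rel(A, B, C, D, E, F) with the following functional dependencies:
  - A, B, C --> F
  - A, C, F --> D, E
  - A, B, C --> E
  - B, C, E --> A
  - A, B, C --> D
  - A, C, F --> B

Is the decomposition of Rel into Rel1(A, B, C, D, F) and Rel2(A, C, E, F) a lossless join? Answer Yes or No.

Yes

The shared attributes are {A, C, F} and {A, C, F}⁺ = {A, B, C, D, E, F}.
This includes all of Rel1, so the common attributes are a superkey of Rel1 — the join is lossless.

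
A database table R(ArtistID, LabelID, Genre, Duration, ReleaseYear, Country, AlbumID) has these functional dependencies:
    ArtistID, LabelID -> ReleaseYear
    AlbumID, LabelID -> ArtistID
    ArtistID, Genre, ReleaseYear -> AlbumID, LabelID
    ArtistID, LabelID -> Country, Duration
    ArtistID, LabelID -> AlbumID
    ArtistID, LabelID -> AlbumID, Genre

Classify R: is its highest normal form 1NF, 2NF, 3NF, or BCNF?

BCNF

Candidate keys: {AlbumID, LabelID}, {ArtistID, Genre, ReleaseYear}, {ArtistID, LabelID}. Prime attributes: {AlbumID, ArtistID, Genre, LabelID, ReleaseYear}.
The left-hand side of every FD is a superkey, so BCNF is satisfied.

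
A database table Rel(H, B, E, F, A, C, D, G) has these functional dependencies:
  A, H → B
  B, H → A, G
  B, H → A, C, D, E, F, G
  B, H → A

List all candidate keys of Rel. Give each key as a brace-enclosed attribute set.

{A, H}, {B, H}

Attributes never on any right-hand side: {H} — every candidate key must contain it.
{A, H} is a candidate key since {A, H}⁺ = {A, B, C, D, E, F, G, H} covers every attribute.
{B, H} is a candidate key since {B, H}⁺ = {A, B, C, D, E, F, G, H} covers every attribute.
No proper subset of any of these is a key, and no other minimal superkey exists.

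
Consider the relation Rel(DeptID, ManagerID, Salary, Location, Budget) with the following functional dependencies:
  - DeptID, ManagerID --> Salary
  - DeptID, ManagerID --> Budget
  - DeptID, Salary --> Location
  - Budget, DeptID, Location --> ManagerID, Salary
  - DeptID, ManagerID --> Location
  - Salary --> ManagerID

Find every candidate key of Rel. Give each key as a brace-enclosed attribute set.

{Budget, DeptID, Location}, {DeptID, ManagerID}, {DeptID, Salary}

{DeptID} never appears on the right of any FD, so every key must include it.
{DeptID, ManagerID} is a candidate key since {DeptID, ManagerID}⁺ = {Budget, DeptID, Location, ManagerID, Salary} covers every attribute.
{DeptID, Salary} is a candidate key since {DeptID, Salary}⁺ = {Budget, DeptID, Location, ManagerID, Salary} covers every attribute.
{Budget, DeptID, Location} is a candidate key since {Budget, DeptID, Location}⁺ = {Budget, DeptID, Location, ManagerID, Salary} covers every attribute.
Any other superkey properly contains one of these, so there are no further candidate keys.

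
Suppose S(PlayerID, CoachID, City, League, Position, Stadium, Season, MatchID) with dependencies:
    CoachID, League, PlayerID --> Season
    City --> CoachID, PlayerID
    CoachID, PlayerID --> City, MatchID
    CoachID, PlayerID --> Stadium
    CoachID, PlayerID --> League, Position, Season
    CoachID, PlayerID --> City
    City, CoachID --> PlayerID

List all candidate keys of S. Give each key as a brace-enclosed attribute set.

{City}, {CoachID, PlayerID}

Closure of {City} is {City, CoachID, League, MatchID, PlayerID, Position, Season, Stadium}, the whole schema; {City} is a candidate key.
Closure of {CoachID, PlayerID} is {City, CoachID, League, MatchID, PlayerID, Position, Season, Stadium}, the whole schema; {CoachID, PlayerID} is a candidate key.
Any other superkey properly contains one of these, so there are no further candidate keys.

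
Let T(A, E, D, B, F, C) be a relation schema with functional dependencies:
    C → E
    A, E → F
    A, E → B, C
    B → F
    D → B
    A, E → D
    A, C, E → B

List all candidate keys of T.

{A, C}, {A, E}

{A} never appears on the right of any FD, so every key must include it.
{A, C} is a candidate key since {A, C}⁺ = {A, B, C, D, E, F} covers every attribute.
{A, E} is a candidate key since {A, E}⁺ = {A, B, C, D, E, F} covers every attribute.
These are minimal and exhaustive — every other superkey contains one of them.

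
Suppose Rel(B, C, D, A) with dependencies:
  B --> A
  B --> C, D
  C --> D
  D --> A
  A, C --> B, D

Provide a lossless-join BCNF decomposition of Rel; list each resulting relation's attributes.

{A, D}; {B, C, D}

Candidate keys of the original relation: {B}, {C}.
Within {A, B, C, D}: {D}⁺ ∩ {A, B, C, D} = {A, D}, not the whole set, so D --> A violates BCNF; decompose into {A, D} and {B, C, D}.
{A, D}: every determinant is a superkey — BCNF.
{B, C, D}: every determinant is a superkey — BCNF.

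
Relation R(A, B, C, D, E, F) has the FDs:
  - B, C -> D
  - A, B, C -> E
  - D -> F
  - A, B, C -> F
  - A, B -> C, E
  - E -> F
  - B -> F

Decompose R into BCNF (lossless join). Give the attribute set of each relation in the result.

Candidate key of the original relation: {A, B}.
{A, B, C, D, E, F}: {B, C} determines {B, C, D, F} here but is not a superkey — split on B, C -> D, F, giving {B, C, D, F} and {A, B, C, E}.
{B, C, D, F}: {D} determines {D, F} here but is not a superkey — split on D -> F, giving {D, F} and {B, C, D}.
{D, F} is in BCNF.
{B, C, D} is in BCNF.
{A, B, C, E} is in BCNF.

{A, B, C, E}; {B, C, D}; {D, F}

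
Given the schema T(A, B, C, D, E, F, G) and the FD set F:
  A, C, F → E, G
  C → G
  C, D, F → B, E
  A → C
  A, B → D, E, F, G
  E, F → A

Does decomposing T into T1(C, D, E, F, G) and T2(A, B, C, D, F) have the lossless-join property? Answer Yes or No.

Yes

T1 ∩ T2 = {C, D, F}; its closure under F is {A, B, C, D, E, F, G}.
This includes all of T1, so the common attributes are a superkey of T1 — the join is lossless.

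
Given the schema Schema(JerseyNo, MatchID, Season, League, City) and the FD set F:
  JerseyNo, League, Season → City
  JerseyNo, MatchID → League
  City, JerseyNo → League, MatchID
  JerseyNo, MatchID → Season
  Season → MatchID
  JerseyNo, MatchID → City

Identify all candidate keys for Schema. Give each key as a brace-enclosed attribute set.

No FD produces {JerseyNo}, so it must be in every candidate key.
{City, JerseyNo} is a candidate key since {City, JerseyNo}⁺ = {City, JerseyNo, League, MatchID, Season} covers every attribute.
{JerseyNo, MatchID} is a candidate key since {JerseyNo, MatchID}⁺ = {City, JerseyNo, League, MatchID, Season} covers every attribute.
{JerseyNo, Season} is a candidate key since {JerseyNo, Season}⁺ = {City, JerseyNo, League, MatchID, Season} covers every attribute.
No proper subset of any of these is a key, and no other minimal superkey exists.

{City, JerseyNo}, {JerseyNo, MatchID}, {JerseyNo, Season}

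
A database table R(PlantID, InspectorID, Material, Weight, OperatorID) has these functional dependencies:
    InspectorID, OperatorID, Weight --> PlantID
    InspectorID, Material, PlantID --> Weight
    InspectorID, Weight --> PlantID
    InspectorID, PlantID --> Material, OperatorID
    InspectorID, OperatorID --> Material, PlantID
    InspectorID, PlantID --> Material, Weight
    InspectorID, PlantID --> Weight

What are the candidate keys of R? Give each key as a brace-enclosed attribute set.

{InspectorID, OperatorID}, {InspectorID, PlantID}, {InspectorID, Weight}

{InspectorID} never appears on the right of any FD, so every key must include it.
{InspectorID, OperatorID} is a candidate key since {InspectorID, OperatorID}⁺ = {InspectorID, Material, OperatorID, PlantID, Weight} covers every attribute.
{InspectorID, PlantID} is a candidate key since {InspectorID, PlantID}⁺ = {InspectorID, Material, OperatorID, PlantID, Weight} covers every attribute.
{InspectorID, Weight} is a candidate key since {InspectorID, Weight}⁺ = {InspectorID, Material, OperatorID, PlantID, Weight} covers every attribute.
No proper subset of any of these is a key, and no other minimal superkey exists.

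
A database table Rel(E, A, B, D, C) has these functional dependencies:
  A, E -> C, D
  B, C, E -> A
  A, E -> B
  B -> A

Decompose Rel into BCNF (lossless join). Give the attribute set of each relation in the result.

{A, B}; {B, C, D, E}

Candidate keys of the original relation: {A, E}, {B, E}.
Within {A, B, C, D, E}: {B}⁺ ∩ {A, B, C, D, E} = {A, B}, not the whole set, so B -> A violates BCNF; decompose into {A, B} and {B, C, D, E}.
{A, B} is in BCNF.
{B, C, D, E} is in BCNF.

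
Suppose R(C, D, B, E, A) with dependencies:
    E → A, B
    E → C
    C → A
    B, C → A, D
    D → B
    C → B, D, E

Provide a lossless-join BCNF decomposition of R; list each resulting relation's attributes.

{A, C, D, E}; {B, D}

Candidate keys of the original relation: {C}, {E}.
Within {A, B, C, D, E}: {D}⁺ ∩ {A, B, C, D, E} = {B, D}, not the whole set, so D → B violates BCNF; decompose into {B, D} and {A, C, D, E}.
{B, D}: every determinant is a superkey — BCNF.
{A, C, D, E}: every determinant is a superkey — BCNF.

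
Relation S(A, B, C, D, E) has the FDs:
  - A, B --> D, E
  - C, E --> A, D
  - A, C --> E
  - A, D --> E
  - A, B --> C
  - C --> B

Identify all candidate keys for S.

{A, B}, {A, C}, {C, E}

{A, B} is a candidate key since {A, B}⁺ = {A, B, C, D, E} covers every attribute.
{A, C} is a candidate key since {A, C}⁺ = {A, B, C, D, E} covers every attribute.
{C, E} is a candidate key since {C, E}⁺ = {A, B, C, D, E} covers every attribute.
No proper subset of any of these is a key, and no other minimal superkey exists.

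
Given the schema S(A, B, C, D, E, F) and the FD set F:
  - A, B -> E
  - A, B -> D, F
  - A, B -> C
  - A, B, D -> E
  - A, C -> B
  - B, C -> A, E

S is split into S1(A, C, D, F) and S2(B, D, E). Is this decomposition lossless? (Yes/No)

The shared attributes are {D} and {D}⁺ = {D}.
S1 ⊄ {D} and S2 ⊄ {D}, so the split is lossy.

No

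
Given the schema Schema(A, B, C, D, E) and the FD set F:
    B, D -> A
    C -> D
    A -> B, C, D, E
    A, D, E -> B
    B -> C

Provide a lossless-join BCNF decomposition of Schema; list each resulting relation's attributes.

{A, B, C, E}; {C, D}

Candidate keys of the original relation: {A}, {B}.
In {A, B, C, D, E}, {C} is not a superkey ({C}⁺ restricted to this set is {C, D}), so split on C -> D into {C, D} and {A, B, C, E}.
{C, D} is in BCNF.
{A, B, C, E} is in BCNF.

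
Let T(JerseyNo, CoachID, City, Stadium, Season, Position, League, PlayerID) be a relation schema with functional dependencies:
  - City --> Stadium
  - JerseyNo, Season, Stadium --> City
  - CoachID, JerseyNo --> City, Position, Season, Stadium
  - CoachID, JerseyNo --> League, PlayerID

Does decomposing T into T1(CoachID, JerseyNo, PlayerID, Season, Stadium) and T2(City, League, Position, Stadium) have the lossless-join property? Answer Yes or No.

No

The shared attributes are {Stadium} and {Stadium}⁺ = {Stadium}.
T1 ⊄ {Stadium} and T2 ⊄ {Stadium}, so the split is lossy.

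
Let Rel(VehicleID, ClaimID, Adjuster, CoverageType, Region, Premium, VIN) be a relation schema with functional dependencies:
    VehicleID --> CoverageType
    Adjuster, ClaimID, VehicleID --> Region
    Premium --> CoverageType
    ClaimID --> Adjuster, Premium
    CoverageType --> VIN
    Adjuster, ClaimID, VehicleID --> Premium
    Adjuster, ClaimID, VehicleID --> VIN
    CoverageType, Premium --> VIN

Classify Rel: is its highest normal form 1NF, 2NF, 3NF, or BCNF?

1NF

Candidate key: {ClaimID, VehicleID}. Prime attributes: {ClaimID, VehicleID}.
VehicleID --> CoverageType: {VehicleID}⁺ = {CoverageType, VIN, VehicleID}, which is not all of the attributes, so the left side is not a superkey — BCNF is violated.
VehicleID --> CoverageType has non-prime {CoverageType} on the right and a non-superkey on the left, so 3NF fails.
Since {ClaimID} ⊂ {ClaimID, VehicleID} and {ClaimID}⁺ ⊇ {Adjuster, CoverageType, Premium, VIN} with {Adjuster, CoverageType, Premium, VIN} non-prime, there is a partial dependency; 2NF fails.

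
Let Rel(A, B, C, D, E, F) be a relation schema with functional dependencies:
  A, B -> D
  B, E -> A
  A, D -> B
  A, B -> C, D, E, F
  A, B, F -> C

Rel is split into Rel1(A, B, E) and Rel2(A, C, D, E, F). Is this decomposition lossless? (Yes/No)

No

Common attributes: {A, E}; their closure is {A, E}.
Rel1 ⊄ {A, E} and Rel2 ⊄ {A, E}, so the split is lossy.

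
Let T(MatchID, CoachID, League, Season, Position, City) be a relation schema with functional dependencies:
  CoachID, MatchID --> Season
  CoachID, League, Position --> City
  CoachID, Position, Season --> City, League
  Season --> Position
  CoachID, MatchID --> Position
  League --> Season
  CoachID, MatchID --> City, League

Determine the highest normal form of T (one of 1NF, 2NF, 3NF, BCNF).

2NF

Candidate key: {CoachID, MatchID}. Prime attributes: {CoachID, MatchID}.
CoachID, League, Position --> City breaks BCNF: {CoachID, League, Position}⁺ = {City, CoachID, League, Position, Season}, so {CoachID, League, Position} is not a superkey.
CoachID, League, Position --> City determines the non-prime attribute {City} from a non-superkey — 3NF is violated.
No non-prime attribute depends on a proper subset of any candidate key, so 2NF holds.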